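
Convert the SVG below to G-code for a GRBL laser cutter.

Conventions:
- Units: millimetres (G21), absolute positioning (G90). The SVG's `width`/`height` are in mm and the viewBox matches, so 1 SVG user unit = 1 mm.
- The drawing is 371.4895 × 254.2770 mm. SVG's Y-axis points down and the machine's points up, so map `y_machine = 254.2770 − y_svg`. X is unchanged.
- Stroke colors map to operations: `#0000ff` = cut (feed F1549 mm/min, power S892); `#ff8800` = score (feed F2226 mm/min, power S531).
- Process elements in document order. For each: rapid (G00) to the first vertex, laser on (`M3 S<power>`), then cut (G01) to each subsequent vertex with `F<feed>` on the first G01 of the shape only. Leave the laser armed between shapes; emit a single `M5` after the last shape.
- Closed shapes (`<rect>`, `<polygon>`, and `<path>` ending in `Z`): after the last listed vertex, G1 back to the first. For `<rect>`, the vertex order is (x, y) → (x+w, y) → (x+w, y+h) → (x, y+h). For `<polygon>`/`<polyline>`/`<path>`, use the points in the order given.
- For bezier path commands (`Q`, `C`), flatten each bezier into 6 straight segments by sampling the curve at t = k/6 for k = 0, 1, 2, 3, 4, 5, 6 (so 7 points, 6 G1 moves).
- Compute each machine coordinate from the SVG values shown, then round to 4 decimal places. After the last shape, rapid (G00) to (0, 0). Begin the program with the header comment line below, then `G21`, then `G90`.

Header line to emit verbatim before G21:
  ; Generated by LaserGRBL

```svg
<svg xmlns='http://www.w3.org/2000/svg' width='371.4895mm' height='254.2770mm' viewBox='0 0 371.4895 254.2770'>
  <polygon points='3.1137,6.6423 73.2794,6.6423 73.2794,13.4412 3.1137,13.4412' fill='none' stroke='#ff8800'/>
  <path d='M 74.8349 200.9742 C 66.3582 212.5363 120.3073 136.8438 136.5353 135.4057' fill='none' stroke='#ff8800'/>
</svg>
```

; Generated by LaserGRBL
G21
G90
G00 X3.1137 Y247.6347
M3 S531
G01 X73.2794 Y247.6347 F2226
G01 X73.2794 Y240.8358
G01 X3.1137 Y240.8358
G01 X3.1137 Y247.6347
G00 X74.8349 Y53.3028
M3 S531
G01 X75.3351 Y54.0452 F2226
G01 X83.4577 Y64.8438
G01 X96.4208 Y81.2120
G01 X111.4427 Y98.6635
G01 X125.7415 Y112.7121
G01 X136.5353 Y118.8713
M5
G00 X0.0000 Y0.0000

viewBox `0 0 371.4895 254.2770` with mm width/height → 1 unit = 1 mm. Flip: y_m = 254.2770 − y_svg.

**Shape 1** — `<polygon>` rectangle, stroke `#ff8800` → score (S531, F2226). Machine vertices: (3.1137,247.6347) → (73.2794,247.6347) → (73.2794,240.8358) → (3.1137,240.8358) → (3.1137,247.6347). Closed: final G1 returns to the first vertex.

**Shape 2** — `<path>` cubic bezier, stroke `#ff8800` → score (S531, F2226). Control points (SVG): P0=(74.8349,200.9742), P1=(66.3582,212.5363), P2=(120.3073,136.8438), P3=(136.5353,135.4057); sampled at t=k/6. Machine vertices: (74.8349,53.3028) → (75.3351,54.0452) → (83.4577,64.8438) → (96.4208,81.2120) → (111.4427,98.6635) → (125.7415,112.7121) → (136.5353,118.8713). Open path.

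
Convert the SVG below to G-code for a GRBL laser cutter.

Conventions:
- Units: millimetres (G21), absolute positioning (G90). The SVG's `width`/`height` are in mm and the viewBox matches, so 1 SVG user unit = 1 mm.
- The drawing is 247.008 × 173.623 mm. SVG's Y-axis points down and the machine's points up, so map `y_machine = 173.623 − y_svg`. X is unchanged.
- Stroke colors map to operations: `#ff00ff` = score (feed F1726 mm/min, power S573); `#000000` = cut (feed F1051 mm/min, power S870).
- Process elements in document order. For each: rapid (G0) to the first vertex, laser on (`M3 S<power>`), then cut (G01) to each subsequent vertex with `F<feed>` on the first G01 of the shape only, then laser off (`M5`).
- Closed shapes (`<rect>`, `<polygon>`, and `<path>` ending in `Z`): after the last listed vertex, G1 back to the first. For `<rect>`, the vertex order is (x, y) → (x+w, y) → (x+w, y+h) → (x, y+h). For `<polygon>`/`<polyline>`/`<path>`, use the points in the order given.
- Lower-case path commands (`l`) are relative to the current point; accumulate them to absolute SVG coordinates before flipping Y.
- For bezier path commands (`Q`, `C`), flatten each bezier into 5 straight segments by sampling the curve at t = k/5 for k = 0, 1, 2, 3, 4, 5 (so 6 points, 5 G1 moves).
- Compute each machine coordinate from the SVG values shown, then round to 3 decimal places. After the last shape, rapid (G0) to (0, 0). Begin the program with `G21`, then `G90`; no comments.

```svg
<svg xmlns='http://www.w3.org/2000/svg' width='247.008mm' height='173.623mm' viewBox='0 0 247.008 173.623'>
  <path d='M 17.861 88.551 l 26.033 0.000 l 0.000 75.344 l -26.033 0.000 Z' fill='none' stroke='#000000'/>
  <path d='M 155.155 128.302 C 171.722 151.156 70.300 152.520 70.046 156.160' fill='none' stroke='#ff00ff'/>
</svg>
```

G21
G90
G0 X17.861 Y85.072
M3 S870
G01 X43.894 Y85.072 F1051
G01 X43.894 Y9.728
G01 X17.861 Y9.728
G01 X17.861 Y85.072
M5
G0 X155.155 Y45.321
M3 S573
G01 X152.690 Y33.997 F1726
G01 X132.427 Y26.690
G01 X104.885 Y22.260
G01 X80.585 Y19.564
G01 X70.046 Y17.463
M5
G0 X0.000 Y0.000

viewBox `0 0 247.008 173.623` with mm width/height → 1 unit = 1 mm. Flip: y_m = 173.623 − y_svg.

**Shape 1** — `<path>` rectangle, stroke `#000000` → cut (S870, F1051). Machine vertices: (17.861,85.072) → (43.894,85.072) → (43.894,9.728) → (17.861,9.728) → (17.861,85.072). Closed: final G1 returns to the first vertex.

**Shape 2** — `<path>` cubic bezier, stroke `#ff00ff` → score (S573, F1726). Control points (SVG): P0=(155.155,128.302), P1=(171.722,151.156), P2=(70.300,152.520), P3=(70.046,156.160); sampled at t=k/5. Machine vertices: (155.155,45.321) → (152.690,33.997) → (132.427,26.690) → (104.885,22.260) → (80.585,19.564) → (70.046,17.463). Open path.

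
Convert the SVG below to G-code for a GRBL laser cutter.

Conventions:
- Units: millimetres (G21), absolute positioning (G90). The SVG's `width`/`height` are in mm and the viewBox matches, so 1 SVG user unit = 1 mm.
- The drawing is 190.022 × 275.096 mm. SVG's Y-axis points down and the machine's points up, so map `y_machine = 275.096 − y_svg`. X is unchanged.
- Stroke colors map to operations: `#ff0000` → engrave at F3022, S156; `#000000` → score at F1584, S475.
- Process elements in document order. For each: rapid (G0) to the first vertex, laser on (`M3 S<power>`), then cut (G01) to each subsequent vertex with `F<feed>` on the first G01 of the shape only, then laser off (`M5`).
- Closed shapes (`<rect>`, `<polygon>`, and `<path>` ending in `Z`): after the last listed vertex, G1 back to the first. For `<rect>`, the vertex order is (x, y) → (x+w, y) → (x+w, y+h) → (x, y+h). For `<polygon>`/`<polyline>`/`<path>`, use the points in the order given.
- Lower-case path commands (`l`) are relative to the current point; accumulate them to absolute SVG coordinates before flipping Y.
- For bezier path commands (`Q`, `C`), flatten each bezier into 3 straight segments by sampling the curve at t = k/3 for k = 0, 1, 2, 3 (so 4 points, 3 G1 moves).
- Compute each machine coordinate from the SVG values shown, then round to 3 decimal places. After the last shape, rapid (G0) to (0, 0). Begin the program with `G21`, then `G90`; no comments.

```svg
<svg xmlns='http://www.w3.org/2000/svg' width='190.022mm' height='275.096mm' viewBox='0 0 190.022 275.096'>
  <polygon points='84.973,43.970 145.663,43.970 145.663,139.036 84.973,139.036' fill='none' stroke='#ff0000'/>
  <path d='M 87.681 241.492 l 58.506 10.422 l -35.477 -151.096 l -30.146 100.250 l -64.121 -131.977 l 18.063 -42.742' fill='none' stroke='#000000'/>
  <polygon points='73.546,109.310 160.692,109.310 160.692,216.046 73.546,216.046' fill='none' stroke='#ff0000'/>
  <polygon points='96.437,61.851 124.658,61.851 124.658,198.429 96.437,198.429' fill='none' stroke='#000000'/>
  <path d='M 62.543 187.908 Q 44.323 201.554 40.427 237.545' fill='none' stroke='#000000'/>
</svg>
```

Since the viewBox matches the mm dimensions, user units are millimetres directly. The only transform is the Y-flip y_m = 275.096 − y_svg.

Shape 1 is a rectangle drawn with `<polygon>`. Its stroke #ff0000 means engrave at S156, F3022. After flipping Y the toolpath is (84.973,231.126) → (145.663,231.126) → (145.663,136.060) → (84.973,136.060) → (84.973,231.126), returning to the start.

Shape 2 is a open polyline drawn with `<path>`. Its stroke #000000 means score at S475, F1584. After flipping Y the toolpath is (87.681,33.604) → (146.187,23.182) → (110.710,174.278) → (80.564,74.028) → (16.443,206.005) → (34.506,248.747).

Shape 3 is a rectangle drawn with `<polygon>`. Its stroke #ff0000 means engrave at S156, F3022. After flipping Y the toolpath is (73.546,165.786) → (160.692,165.786) → (160.692,59.050) → (73.546,59.050) → (73.546,165.786), returning to the start.

Shape 4 is a rectangle drawn with `<polygon>`. Its stroke #000000 means score at S475, F1584. After flipping Y the toolpath is (96.437,213.245) → (124.658,213.245) → (124.658,76.667) → (96.437,76.667) → (96.437,213.245), returning to the start.

Shape 5 is a quadratic bezier drawn with `<path>`. Its stroke #000000 means score at S475, F1584. After flipping Y the toolpath is (62.543,87.188) → (51.988,75.608) → (44.616,59.062) → (40.427,37.551).

G21
G90
G0 X84.973 Y231.126
M3 S156
G01 X145.663 Y231.126 F3022
G01 X145.663 Y136.060
G01 X84.973 Y136.060
G01 X84.973 Y231.126
M5
G0 X87.681 Y33.604
M3 S475
G01 X146.187 Y23.182 F1584
G01 X110.710 Y174.278
G01 X80.564 Y74.028
G01 X16.443 Y206.005
G01 X34.506 Y248.747
M5
G0 X73.546 Y165.786
M3 S156
G01 X160.692 Y165.786 F3022
G01 X160.692 Y59.050
G01 X73.546 Y59.050
G01 X73.546 Y165.786
M5
G0 X96.437 Y213.245
M3 S475
G01 X124.658 Y213.245 F1584
G01 X124.658 Y76.667
G01 X96.437 Y76.667
G01 X96.437 Y213.245
M5
G0 X62.543 Y87.188
M3 S475
G01 X51.988 Y75.608 F1584
G01 X44.616 Y59.062
G01 X40.427 Y37.551
M5
G0 X0.000 Y0.000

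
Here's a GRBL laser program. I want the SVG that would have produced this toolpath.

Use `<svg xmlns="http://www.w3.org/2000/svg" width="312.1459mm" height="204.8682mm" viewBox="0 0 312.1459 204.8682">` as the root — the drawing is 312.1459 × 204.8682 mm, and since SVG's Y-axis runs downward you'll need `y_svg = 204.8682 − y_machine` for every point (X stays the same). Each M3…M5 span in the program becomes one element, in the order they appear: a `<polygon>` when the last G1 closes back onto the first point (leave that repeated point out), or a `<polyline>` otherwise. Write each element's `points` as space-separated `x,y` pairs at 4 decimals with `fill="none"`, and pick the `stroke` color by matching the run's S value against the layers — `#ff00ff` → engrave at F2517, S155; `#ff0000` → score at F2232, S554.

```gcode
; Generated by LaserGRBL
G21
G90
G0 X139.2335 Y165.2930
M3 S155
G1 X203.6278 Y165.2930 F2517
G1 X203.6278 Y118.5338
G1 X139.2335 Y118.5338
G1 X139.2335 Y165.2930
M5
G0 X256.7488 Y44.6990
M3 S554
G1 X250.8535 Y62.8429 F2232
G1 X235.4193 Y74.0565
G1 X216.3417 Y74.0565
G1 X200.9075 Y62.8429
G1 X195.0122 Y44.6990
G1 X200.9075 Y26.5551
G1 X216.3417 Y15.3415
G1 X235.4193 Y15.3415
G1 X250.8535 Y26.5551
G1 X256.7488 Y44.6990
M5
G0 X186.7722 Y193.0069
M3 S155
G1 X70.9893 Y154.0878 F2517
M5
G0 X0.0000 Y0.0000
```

<svg xmlns="http://www.w3.org/2000/svg" width="312.1459mm" height="204.8682mm" viewBox="0 0 312.1459 204.8682">
  <polygon points="139.2335,39.5752 203.6278,39.5752 203.6278,86.3344 139.2335,86.3344" fill="none" stroke="#ff00ff"/>
  <polygon points="256.7488,160.1692 250.8535,142.0253 235.4193,130.8117 216.3417,130.8117 200.9075,142.0253 195.0122,160.1692 200.9075,178.3131 216.3417,189.5267 235.4193,189.5267 250.8535,178.3131" fill="none" stroke="#ff0000"/>
  <polyline points="186.7722,11.8613 70.9893,50.7804" fill="none" stroke="#ff00ff"/>
</svg>

Machine Y-up, SVG Y-down with viewBox height 204.8682, so y_svg = 204.8682 − y_machine; X carries over.

Run 1: S155 ⇒ engrave layer `#ff00ff`. The run returns to its start, so emit a `<polygon>` with points (Y-flipped): 139.2335,39.5752 203.6278,39.5752 203.6278,86.3344 139.2335,86.3344.

Run 2: S554 ⇒ score layer `#ff0000`. The run returns to its start, so emit a `<polygon>` with points (Y-flipped): 256.7488,160.1692 250.8535,142.0253 235.4193,130.8117 216.3417,130.8117 200.9075,142.0253 195.0122,160.1692 200.9075,178.3131 216.3417,189.5267 235.4193,189.5267 250.8535,178.3131.

Run 3: S155 ⇒ engrave layer `#ff00ff`. The run is open, so emit a `<polyline>` with points (Y-flipped): 186.7722,11.8613 70.9893,50.7804.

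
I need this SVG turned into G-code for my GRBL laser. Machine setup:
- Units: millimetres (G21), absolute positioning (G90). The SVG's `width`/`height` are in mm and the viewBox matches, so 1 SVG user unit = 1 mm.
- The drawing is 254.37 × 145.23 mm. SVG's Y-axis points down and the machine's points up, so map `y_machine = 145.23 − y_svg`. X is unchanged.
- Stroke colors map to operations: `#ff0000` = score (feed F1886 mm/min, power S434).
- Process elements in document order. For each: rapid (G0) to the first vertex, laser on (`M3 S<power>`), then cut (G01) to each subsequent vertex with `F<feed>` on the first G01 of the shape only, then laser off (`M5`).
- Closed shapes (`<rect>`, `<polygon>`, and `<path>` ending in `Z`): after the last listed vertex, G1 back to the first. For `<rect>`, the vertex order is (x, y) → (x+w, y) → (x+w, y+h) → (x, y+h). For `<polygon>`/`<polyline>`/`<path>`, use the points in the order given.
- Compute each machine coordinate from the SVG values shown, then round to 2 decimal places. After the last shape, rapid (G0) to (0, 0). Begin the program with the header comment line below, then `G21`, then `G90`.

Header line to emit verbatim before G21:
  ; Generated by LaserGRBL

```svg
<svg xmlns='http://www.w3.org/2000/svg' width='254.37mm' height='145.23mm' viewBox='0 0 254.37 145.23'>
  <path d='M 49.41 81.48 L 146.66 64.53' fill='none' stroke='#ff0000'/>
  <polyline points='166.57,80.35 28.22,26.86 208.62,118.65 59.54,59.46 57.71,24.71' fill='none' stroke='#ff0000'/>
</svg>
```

; Generated by LaserGRBL
G21
G90
G0 X49.41 Y63.75
M3 S434
G01 X146.66 Y80.70 F1886
M5
G0 X166.57 Y64.88
M3 S434
G01 X28.22 Y118.37 F1886
G01 X208.62 Y26.58
G01 X59.54 Y85.77
G01 X57.71 Y120.52
M5
G0 X0.00 Y0.00

1 u = 1 mm; y_m = 145.23 − y.

[1] `<path>` line segment, #ff0000→score S434 F1886: (49.41,63.75) → (146.66,80.70)

[2] `<polyline>` open polyline, #ff0000→score S434 F1886: (166.57,64.88) → (28.22,118.37) → (208.62,26.58) → (59.54,85.77) → (57.71,120.52)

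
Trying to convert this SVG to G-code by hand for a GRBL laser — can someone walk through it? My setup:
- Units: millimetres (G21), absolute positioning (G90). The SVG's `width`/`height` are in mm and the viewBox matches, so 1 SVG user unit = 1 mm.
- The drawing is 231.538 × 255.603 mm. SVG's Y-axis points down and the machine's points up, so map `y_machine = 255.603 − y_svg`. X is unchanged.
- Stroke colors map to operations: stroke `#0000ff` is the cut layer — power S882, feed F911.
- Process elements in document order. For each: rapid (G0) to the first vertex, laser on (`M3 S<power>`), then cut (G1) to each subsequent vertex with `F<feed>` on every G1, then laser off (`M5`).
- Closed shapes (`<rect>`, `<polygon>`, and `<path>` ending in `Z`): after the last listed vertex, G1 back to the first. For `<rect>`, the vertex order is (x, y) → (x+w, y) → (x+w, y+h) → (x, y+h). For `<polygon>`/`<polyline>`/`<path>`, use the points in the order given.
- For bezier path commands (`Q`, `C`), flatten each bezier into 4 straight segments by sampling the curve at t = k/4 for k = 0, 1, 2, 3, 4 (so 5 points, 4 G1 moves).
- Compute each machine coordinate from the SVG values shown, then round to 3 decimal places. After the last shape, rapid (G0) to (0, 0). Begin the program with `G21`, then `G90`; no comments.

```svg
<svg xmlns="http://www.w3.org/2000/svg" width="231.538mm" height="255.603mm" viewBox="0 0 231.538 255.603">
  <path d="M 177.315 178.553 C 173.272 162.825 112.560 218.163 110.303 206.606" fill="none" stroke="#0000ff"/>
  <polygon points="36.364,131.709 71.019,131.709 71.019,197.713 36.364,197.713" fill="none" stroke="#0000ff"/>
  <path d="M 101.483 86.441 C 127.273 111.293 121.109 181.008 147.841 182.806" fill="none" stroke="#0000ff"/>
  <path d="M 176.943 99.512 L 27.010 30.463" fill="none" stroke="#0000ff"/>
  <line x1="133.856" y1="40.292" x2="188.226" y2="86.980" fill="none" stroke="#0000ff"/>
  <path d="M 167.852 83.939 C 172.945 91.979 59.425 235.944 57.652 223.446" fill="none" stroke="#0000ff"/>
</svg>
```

G21
G90
G0 X177.315 Y77.050
M3 S882
G1 X165.456 Y77.677 F911
G1 X143.139 Y64.588 F911
G1 X121.157 Y50.716 F911
G1 X110.303 Y48.997 F911
M5
G0 X36.364 Y123.894
M3 S882
G1 X71.019 Y123.894 F911
G1 X71.019 Y57.890 F911
G1 X36.364 Y57.890 F911
G1 X36.364 Y123.894 F911
M5
G0 X101.483 Y169.162
M3 S882
G1 X115.847 Y143.873 F911
G1 X124.309 Y112.334 F911
G1 X132.947 Y85.118 F911
G1 X147.841 Y72.797 F911
M5
G0 X176.943 Y156.091
M3 S882
G1 X27.010 Y225.140 F911
M5
G0 X133.856 Y215.311
M3 S882
G1 X188.226 Y168.623 F911
M5
G0 X167.852 Y171.664
M3 S882
G1 X153.031 Y144.717 F911
G1 X115.327 Y94.209 F911
G1 X76.335 Y47.552 F911
G1 X57.652 Y32.157 F911
M5
G0 X0.000 Y0.000

1 u = 1 mm; y_m = 255.603 − y.

[1] `<path>` cubic bezier, #0000ff→cut S882 F911: (177.315,77.050) → (165.456,77.677) → (143.139,64.588) → (121.157,50.716) → (110.303,48.997)

[2] `<polygon>` rectangle, #0000ff→cut S882 F911: (36.364,123.894) → (71.019,123.894) → (71.019,57.890) → (36.364,57.890) → (36.364,123.894) (closed)

[3] `<path>` cubic bezier, #0000ff→cut S882 F911: (101.483,169.162) → (115.847,143.873) → (124.309,112.334) → (132.947,85.118) → (147.841,72.797)

[4] `<path>` line segment, #0000ff→cut S882 F911: (176.943,156.091) → (27.010,225.140)

[5] `<line>` line segment, #0000ff→cut S882 F911: (133.856,215.311) → (188.226,168.623)

[6] `<path>` cubic bezier, #0000ff→cut S882 F911: (167.852,171.664) → (153.031,144.717) → (115.327,94.209) → (76.335,47.552) → (57.652,32.157)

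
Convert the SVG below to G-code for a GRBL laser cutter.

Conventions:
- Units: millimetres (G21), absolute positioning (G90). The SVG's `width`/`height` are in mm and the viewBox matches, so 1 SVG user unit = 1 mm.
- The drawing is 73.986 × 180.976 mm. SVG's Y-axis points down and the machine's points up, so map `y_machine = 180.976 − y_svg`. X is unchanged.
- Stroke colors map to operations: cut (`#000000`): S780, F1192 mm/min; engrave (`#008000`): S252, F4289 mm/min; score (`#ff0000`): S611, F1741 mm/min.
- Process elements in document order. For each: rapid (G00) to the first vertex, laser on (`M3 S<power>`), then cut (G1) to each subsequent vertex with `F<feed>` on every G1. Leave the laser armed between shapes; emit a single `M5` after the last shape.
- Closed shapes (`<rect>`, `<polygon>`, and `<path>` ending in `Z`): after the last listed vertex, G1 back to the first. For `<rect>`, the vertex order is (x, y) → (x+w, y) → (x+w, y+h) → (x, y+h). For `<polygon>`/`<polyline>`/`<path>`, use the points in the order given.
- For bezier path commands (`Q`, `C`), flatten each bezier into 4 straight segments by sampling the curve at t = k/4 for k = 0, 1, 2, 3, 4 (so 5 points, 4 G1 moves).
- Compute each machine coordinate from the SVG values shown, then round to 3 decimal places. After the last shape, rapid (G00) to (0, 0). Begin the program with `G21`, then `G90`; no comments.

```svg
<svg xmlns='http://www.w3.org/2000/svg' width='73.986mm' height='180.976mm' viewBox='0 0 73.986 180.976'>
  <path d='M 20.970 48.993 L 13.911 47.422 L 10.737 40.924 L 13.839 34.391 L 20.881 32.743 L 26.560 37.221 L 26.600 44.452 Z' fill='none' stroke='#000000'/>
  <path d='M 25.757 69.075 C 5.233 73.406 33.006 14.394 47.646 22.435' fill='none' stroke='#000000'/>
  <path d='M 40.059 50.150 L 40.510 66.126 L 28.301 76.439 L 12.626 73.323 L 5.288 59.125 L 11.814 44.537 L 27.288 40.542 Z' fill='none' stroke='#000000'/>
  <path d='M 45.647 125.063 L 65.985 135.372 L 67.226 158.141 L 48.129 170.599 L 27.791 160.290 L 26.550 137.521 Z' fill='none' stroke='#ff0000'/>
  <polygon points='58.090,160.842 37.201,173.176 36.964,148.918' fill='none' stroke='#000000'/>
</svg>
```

G21
G90
G00 X20.970 Y131.983
M3 S780
G1 X13.911 Y133.554 F1192
G1 X10.737 Y140.052 F1192
G1 X13.839 Y146.585 F1192
G1 X20.881 Y148.233 F1192
G1 X26.560 Y143.755 F1192
G1 X26.600 Y136.524 F1192
G1 X20.970 Y131.983 F1192
G00 X25.757 Y111.901
M3 S780
G1 X18.460 Y118.492 F1192
G1 X23.515 Y136.612 F1192
G1 X35.163 Y154.037 F1192
G1 X47.646 Y158.541 F1192
G00 X40.059 Y130.826
M3 S780
G1 X40.510 Y114.850 F1192
G1 X28.301 Y104.537 F1192
G1 X12.626 Y107.653 F1192
G1 X5.288 Y121.851 F1192
G1 X11.814 Y136.439 F1192
G1 X27.288 Y140.434 F1192
G1 X40.059 Y130.826 F1192
G00 X45.647 Y55.913
M3 S611
G1 X65.985 Y45.604 F1741
G1 X67.226 Y22.835 F1741
G1 X48.129 Y10.377 F1741
G1 X27.791 Y20.686 F1741
G1 X26.550 Y43.455 F1741
G1 X45.647 Y55.913 F1741
G00 X58.090 Y20.134
M3 S780
G1 X37.201 Y7.800 F1192
G1 X36.964 Y32.058 F1192
G1 X58.090 Y20.134 F1192
M5
G00 X0.000 Y0.000

1 u = 1 mm; y_m = 180.976 − y.

[1] `<path>` regular polygon, #000000→cut S780 F1192: (20.970,131.983) → (13.911,133.554) → (10.737,140.052) → (13.839,146.585) → (20.881,148.233) → (26.560,143.755) → (26.600,136.524) → (20.970,131.983) (closed)

[2] `<path>` cubic bezier, #000000→cut S780 F1192: (25.757,111.901) → (18.460,118.492) → (23.515,136.612) → (35.163,154.037) → (47.646,158.541)

[3] `<path>` regular polygon, #000000→cut S780 F1192: (40.059,130.826) → (40.510,114.850) → (28.301,104.537) → (12.626,107.653) → (5.288,121.851) → (11.814,136.439) → (27.288,140.434) → (40.059,130.826) (closed)

[4] `<path>` regular polygon, #ff0000→score S611 F1741: (45.647,55.913) → (65.985,45.604) → (67.226,22.835) → (48.129,10.377) → (27.791,20.686) → (26.550,43.455) → (45.647,55.913) (closed)

[5] `<polygon>` regular polygon, #000000→cut S780 F1192: (58.090,20.134) → (37.201,7.800) → (36.964,32.058) → (58.090,20.134) (closed)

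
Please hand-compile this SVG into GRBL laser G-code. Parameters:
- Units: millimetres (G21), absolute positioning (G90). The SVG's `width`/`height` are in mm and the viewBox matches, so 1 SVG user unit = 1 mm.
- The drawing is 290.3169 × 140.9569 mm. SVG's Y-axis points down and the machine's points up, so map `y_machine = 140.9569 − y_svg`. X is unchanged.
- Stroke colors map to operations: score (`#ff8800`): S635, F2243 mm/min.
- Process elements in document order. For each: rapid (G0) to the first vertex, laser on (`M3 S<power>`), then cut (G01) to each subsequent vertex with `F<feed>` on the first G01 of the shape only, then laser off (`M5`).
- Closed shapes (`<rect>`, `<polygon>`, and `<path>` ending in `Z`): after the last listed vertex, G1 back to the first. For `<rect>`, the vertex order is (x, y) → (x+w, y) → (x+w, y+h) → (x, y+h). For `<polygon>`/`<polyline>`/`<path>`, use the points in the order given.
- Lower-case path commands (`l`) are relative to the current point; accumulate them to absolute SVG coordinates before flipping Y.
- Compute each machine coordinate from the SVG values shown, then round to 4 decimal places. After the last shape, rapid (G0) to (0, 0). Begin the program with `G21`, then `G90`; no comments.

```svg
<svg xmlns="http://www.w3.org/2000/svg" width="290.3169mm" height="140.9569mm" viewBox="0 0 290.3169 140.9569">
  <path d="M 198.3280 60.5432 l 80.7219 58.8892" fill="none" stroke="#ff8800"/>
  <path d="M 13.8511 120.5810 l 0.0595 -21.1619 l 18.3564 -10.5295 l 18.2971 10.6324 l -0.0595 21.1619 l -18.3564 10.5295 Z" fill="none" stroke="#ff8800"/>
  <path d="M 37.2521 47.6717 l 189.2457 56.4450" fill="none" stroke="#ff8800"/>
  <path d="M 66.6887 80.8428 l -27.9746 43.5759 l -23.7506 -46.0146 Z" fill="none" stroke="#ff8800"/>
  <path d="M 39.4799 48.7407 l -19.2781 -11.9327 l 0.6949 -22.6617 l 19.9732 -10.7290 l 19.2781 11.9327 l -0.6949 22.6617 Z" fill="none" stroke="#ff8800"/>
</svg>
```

viewBox `0 0 290.3169 140.9569` with mm width/height → 1 unit = 1 mm. Flip: y_m = 140.9569 − y_svg.

**Shape 1** — `<path>` line segment, stroke `#ff8800` → score (S635, F2243). Machine vertices: (198.3280,80.4137) → (279.0499,21.5245). Open path.

**Shape 2** — `<path>` regular polygon, stroke `#ff8800` → score (S635, F2243). Machine vertices: (13.8511,20.3759) → (13.9106,41.5378) → (32.2670,52.0673) → (50.5641,41.4349) → (50.5046,20.2730) → (32.1482,9.7435) → (13.8511,20.3759). Closed: final G1 returns to the first vertex.

**Shape 3** — `<path>` line segment, stroke `#ff8800` → score (S635, F2243). Machine vertices: (37.2521,93.2852) → (226.4978,36.8402). Open path.

**Shape 4** — `<path>` regular polygon, stroke `#ff8800` → score (S635, F2243). Machine vertices: (66.6887,60.1141) → (38.7141,16.5382) → (14.9635,62.5528) → (66.6887,60.1141). Closed: final G1 returns to the first vertex.

**Shape 5** — `<path>` regular polygon, stroke `#ff8800` → score (S635, F2243). Machine vertices: (39.4799,92.2162) → (20.2018,104.1489) → (20.8967,126.8106) → (40.8699,137.5396) → (60.1480,125.6069) → (59.4531,102.9452) → (39.4799,92.2162). Closed: final G1 returns to the first vertex.

G21
G90
G0 X198.3280 Y80.4137
M3 S635
G01 X279.0499 Y21.5245 F2243
M5
G0 X13.8511 Y20.3759
M3 S635
G01 X13.9106 Y41.5378 F2243
G01 X32.2670 Y52.0673
G01 X50.5641 Y41.4349
G01 X50.5046 Y20.2730
G01 X32.1482 Y9.7435
G01 X13.8511 Y20.3759
M5
G0 X37.2521 Y93.2852
M3 S635
G01 X226.4978 Y36.8402 F2243
M5
G0 X66.6887 Y60.1141
M3 S635
G01 X38.7141 Y16.5382 F2243
G01 X14.9635 Y62.5528
G01 X66.6887 Y60.1141
M5
G0 X39.4799 Y92.2162
M3 S635
G01 X20.2018 Y104.1489 F2243
G01 X20.8967 Y126.8106
G01 X40.8699 Y137.5396
G01 X60.1480 Y125.6069
G01 X59.4531 Y102.9452
G01 X39.4799 Y92.2162
M5
G0 X0.0000 Y0.0000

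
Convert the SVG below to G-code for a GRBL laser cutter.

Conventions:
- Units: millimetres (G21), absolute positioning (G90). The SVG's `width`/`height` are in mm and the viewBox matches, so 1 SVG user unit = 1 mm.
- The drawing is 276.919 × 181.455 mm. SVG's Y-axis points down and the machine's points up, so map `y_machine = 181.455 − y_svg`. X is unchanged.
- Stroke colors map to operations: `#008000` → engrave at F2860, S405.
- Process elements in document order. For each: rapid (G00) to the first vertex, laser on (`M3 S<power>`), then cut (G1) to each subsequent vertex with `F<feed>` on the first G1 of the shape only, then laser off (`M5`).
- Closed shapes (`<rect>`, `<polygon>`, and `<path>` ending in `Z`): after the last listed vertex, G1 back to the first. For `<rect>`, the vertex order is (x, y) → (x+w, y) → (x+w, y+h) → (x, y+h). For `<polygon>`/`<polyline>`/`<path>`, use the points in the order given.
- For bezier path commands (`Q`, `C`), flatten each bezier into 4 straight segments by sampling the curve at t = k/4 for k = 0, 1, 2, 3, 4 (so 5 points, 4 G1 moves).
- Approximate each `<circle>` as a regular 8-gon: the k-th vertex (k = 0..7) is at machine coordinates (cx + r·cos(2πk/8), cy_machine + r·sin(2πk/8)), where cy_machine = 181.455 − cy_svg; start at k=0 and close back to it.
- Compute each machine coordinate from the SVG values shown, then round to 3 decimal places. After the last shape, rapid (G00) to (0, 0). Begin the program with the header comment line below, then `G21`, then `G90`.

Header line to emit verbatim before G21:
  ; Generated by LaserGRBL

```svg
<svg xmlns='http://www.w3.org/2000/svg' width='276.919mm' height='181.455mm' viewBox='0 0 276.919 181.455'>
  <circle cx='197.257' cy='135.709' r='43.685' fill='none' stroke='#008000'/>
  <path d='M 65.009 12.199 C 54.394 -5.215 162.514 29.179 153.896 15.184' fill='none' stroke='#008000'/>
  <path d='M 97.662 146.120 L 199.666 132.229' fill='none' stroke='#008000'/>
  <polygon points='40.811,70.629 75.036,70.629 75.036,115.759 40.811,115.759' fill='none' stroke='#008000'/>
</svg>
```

; Generated by LaserGRBL
G21
G90
G00 X240.942 Y45.746
M3 S405
G1 X228.147 Y76.636 F2860
G1 X197.257 Y89.431
G1 X166.367 Y76.636
G1 X153.572 Y45.746
G1 X166.367 Y14.856
G1 X197.257 Y2.061
G1 X228.147 Y14.856
G1 X240.942 Y45.746
M5
G00 X65.009 Y169.256
M3 S405
G1 X75.631 Y174.168 F2860
G1 X108.704 Y169.046
G1 X142.150 Y163.282
G1 X153.896 Y166.271
M5
G00 X97.662 Y35.335
M3 S405
G1 X199.666 Y49.226 F2860
M5
G00 X40.811 Y110.826
M3 S405
G1 X75.036 Y110.826 F2860
G1 X75.036 Y65.696
G1 X40.811 Y65.696
G1 X40.811 Y110.826
M5
G00 X0.000 Y0.000

1 u = 1 mm; y_m = 181.455 − y.

[1] `<circle>` circle, #008000→engrave S405 F2860: (240.942,45.746) → (228.147,76.636) → (197.257,89.431) → (166.367,76.636) → (153.572,45.746) → (166.367,14.856) → (197.257,2.061) → (228.147,14.856) → (240.942,45.746) (closed)

[2] `<path>` cubic bezier, #008000→engrave S405 F2860: (65.009,169.256) → (75.631,174.168) → (108.704,169.046) → (142.150,163.282) → (153.896,166.271)

[3] `<path>` line segment, #008000→engrave S405 F2860: (97.662,35.335) → (199.666,49.226)

[4] `<polygon>` rectangle, #008000→engrave S405 F2860: (40.811,110.826) → (75.036,110.826) → (75.036,65.696) → (40.811,65.696) → (40.811,110.826) (closed)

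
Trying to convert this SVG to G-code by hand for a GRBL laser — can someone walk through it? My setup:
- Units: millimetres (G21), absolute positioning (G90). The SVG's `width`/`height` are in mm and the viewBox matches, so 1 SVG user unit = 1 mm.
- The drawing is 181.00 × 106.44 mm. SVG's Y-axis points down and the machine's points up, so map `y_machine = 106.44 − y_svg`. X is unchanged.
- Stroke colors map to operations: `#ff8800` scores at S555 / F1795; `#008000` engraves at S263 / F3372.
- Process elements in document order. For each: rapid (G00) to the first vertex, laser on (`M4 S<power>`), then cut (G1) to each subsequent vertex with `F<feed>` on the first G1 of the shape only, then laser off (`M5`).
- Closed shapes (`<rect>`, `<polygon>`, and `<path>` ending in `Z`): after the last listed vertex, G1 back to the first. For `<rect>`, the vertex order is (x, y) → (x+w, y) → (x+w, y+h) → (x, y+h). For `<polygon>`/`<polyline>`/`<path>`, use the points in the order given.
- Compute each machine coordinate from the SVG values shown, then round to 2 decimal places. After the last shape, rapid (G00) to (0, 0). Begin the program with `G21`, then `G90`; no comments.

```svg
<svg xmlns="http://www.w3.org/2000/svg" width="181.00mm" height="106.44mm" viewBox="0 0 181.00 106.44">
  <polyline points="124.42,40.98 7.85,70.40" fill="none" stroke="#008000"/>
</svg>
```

Since the viewBox matches the mm dimensions, user units are millimetres directly. The only transform is the Y-flip y_m = 106.44 − y_svg.

Shape 1 is a line segment drawn with `<polyline>`. Its stroke #008000 means engrave at S263, F3372. After flipping Y the toolpath is (124.42,65.46) → (7.85,36.04).

G21
G90
G00 X124.42 Y65.46
M4 S263
G1 X7.85 Y36.04 F3372
M5
G00 X0.00 Y0.00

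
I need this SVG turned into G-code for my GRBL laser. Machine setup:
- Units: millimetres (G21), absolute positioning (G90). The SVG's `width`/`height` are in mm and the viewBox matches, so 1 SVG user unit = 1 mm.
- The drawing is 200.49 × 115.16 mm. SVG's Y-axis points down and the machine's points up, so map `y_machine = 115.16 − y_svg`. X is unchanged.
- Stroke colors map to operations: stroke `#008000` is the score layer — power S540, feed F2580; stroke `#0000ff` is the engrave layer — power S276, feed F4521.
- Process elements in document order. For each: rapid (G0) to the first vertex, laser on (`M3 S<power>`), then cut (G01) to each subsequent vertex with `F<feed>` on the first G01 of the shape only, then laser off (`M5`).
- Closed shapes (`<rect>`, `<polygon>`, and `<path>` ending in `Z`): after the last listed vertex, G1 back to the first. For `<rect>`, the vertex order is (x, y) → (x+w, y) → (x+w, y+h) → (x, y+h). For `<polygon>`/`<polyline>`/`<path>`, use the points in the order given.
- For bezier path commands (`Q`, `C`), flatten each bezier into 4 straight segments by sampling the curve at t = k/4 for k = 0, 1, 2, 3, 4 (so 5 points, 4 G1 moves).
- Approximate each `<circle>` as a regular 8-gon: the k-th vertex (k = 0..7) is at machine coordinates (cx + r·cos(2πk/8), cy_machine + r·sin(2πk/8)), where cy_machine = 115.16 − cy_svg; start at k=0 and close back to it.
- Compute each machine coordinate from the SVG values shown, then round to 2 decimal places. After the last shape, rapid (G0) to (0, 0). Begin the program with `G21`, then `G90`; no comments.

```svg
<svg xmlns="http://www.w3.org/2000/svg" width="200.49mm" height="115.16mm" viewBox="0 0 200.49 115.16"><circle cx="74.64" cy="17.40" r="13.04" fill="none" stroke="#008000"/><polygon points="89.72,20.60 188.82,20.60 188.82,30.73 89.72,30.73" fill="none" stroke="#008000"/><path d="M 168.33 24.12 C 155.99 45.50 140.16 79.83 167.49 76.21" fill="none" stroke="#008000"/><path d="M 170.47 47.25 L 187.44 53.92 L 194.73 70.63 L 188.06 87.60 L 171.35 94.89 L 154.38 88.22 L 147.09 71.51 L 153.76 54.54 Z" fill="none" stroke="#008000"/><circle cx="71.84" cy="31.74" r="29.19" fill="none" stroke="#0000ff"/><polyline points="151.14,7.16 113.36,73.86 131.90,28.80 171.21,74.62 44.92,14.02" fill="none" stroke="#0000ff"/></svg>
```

G21
G90
G0 X87.68 Y97.76
M3 S540
G01 X83.86 Y106.98 F2580
G01 X74.64 Y110.80
G01 X65.42 Y106.98
G01 X61.60 Y97.76
G01 X65.42 Y88.54
G01 X74.64 Y84.72
G01 X83.86 Y88.54
G01 X87.68 Y97.76
M5
G0 X89.72 Y94.56
M3 S540
G01 X188.82 Y94.56 F2580
G01 X188.82 Y84.43
G01 X89.72 Y84.43
G01 X89.72 Y94.56
M5
G0 X168.33 Y91.04
M3 S540
G01 X159.15 Y73.37 F2580
G01 X153.03 Y55.62
G01 X154.36 Y42.56
G01 X167.49 Y38.95
M5
G0 X170.47 Y67.91
M3 S540
G01 X187.44 Y61.24 F2580
G01 X194.73 Y44.53
G01 X188.06 Y27.56
G01 X171.35 Y20.27
G01 X154.38 Y26.94
G01 X147.09 Y43.65
G01 X153.76 Y60.62
G01 X170.47 Y67.91
M5
G0 X101.03 Y83.42
M3 S276
G01 X92.48 Y104.06 F4521
G01 X71.84 Y112.61
G01 X51.20 Y104.06
G01 X42.65 Y83.42
G01 X51.20 Y62.78
G01 X71.84 Y54.23
G01 X92.48 Y62.78
G01 X101.03 Y83.42
M5
G0 X151.14 Y108.00
M3 S276
G01 X113.36 Y41.30 F4521
G01 X131.90 Y86.36
G01 X171.21 Y40.54
G01 X44.92 Y101.14
M5
G0 X0.00 Y0.00

Since the viewBox matches the mm dimensions, user units are millimetres directly. The only transform is the Y-flip y_m = 115.16 − y_svg.

Shape 1 is a circle drawn with `<circle>`. Its stroke #008000 means score at S540, F2580. After flipping Y the toolpath is (87.68,97.76) → (83.86,106.98) → (74.64,110.80) → (65.42,106.98) → (61.60,97.76) → (65.42,88.54) → (74.64,84.72) → (83.86,88.54) → (87.68,97.76), returning to the start.

Shape 2 is a rectangle drawn with `<polygon>`. Its stroke #008000 means score at S540, F2580. After flipping Y the toolpath is (89.72,94.56) → (188.82,94.56) → (188.82,84.43) → (89.72,84.43) → (89.72,94.56), returning to the start.

Shape 3 is a cubic bezier drawn with `<path>`. Its stroke #008000 means score at S540, F2580. After flipping Y the toolpath is (168.33,91.04) → (159.15,73.37) → (153.03,55.62) → (154.36,42.56) → (167.49,38.95).

Shape 4 is a regular polygon drawn with `<path>`. Its stroke #008000 means score at S540, F2580. After flipping Y the toolpath is (170.47,67.91) → (187.44,61.24) → (194.73,44.53) → (188.06,27.56) → (171.35,20.27) → (154.38,26.94) → (147.09,43.65) → (153.76,60.62) → (170.47,67.91), returning to the start.

Shape 5 is a circle drawn with `<circle>`. Its stroke #0000ff means engrave at S276, F4521. After flipping Y the toolpath is (101.03,83.42) → (92.48,104.06) → (71.84,112.61) → (51.20,104.06) → (42.65,83.42) → (51.20,62.78) → (71.84,54.23) → (92.48,62.78) → (101.03,83.42), returning to the start.

Shape 6 is a open polyline drawn with `<polyline>`. Its stroke #0000ff means engrave at S276, F4521. After flipping Y the toolpath is (151.14,108.00) → (113.36,41.30) → (131.90,86.36) → (171.21,40.54) → (44.92,101.14).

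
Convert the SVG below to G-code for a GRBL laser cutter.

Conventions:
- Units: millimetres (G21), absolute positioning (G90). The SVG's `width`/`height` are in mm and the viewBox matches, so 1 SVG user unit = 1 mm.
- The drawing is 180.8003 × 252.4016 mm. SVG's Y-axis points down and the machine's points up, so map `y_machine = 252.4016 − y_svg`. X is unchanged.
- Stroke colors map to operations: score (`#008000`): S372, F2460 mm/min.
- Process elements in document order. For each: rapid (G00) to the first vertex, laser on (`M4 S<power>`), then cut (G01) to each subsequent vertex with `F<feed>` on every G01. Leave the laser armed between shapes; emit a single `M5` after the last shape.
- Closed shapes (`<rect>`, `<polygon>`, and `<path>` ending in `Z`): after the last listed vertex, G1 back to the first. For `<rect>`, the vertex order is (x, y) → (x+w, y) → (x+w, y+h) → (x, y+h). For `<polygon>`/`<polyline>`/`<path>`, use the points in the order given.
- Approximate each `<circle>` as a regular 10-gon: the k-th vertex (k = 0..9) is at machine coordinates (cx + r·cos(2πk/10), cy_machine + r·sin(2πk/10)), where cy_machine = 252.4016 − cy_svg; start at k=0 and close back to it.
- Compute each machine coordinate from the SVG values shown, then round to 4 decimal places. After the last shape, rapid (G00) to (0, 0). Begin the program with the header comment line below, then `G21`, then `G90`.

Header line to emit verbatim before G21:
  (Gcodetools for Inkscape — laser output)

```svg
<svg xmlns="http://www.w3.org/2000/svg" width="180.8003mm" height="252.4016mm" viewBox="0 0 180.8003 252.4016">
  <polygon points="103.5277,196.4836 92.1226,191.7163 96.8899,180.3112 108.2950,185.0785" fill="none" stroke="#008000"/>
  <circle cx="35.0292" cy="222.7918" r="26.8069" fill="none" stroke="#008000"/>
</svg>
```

1 u = 1 mm; y_m = 252.4016 − y.

[1] `<polygon>` regular polygon, #008000→score S372 F2460: (103.5277,55.9180) → (92.1226,60.6853) → (96.8899,72.0904) → (108.2950,67.3231) → (103.5277,55.9180) (closed)

[2] `<circle>` circle, #008000→score S372 F2460: (61.8361,29.6098) → (56.7164,45.3665) → (43.3130,55.1047) → (26.7454,55.1047) → (13.3420,45.3665) → (8.2223,29.6098) → (13.3420,13.8531) → (26.7454,4.1149) → (43.3130,4.1149) → (56.7164,13.8531) → (61.8361,29.6098) (closed)

(Gcodetools for Inkscape — laser output)
G21
G90
G00 X103.5277 Y55.9180
M4 S372
G01 X92.1226 Y60.6853 F2460
G01 X96.8899 Y72.0904 F2460
G01 X108.2950 Y67.3231 F2460
G01 X103.5277 Y55.9180 F2460
G00 X61.8361 Y29.6098
M4 S372
G01 X56.7164 Y45.3665 F2460
G01 X43.3130 Y55.1047 F2460
G01 X26.7454 Y55.1047 F2460
G01 X13.3420 Y45.3665 F2460
G01 X8.2223 Y29.6098 F2460
G01 X13.3420 Y13.8531 F2460
G01 X26.7454 Y4.1149 F2460
G01 X43.3130 Y4.1149 F2460
G01 X56.7164 Y13.8531 F2460
G01 X61.8361 Y29.6098 F2460
M5
G00 X0.0000 Y0.0000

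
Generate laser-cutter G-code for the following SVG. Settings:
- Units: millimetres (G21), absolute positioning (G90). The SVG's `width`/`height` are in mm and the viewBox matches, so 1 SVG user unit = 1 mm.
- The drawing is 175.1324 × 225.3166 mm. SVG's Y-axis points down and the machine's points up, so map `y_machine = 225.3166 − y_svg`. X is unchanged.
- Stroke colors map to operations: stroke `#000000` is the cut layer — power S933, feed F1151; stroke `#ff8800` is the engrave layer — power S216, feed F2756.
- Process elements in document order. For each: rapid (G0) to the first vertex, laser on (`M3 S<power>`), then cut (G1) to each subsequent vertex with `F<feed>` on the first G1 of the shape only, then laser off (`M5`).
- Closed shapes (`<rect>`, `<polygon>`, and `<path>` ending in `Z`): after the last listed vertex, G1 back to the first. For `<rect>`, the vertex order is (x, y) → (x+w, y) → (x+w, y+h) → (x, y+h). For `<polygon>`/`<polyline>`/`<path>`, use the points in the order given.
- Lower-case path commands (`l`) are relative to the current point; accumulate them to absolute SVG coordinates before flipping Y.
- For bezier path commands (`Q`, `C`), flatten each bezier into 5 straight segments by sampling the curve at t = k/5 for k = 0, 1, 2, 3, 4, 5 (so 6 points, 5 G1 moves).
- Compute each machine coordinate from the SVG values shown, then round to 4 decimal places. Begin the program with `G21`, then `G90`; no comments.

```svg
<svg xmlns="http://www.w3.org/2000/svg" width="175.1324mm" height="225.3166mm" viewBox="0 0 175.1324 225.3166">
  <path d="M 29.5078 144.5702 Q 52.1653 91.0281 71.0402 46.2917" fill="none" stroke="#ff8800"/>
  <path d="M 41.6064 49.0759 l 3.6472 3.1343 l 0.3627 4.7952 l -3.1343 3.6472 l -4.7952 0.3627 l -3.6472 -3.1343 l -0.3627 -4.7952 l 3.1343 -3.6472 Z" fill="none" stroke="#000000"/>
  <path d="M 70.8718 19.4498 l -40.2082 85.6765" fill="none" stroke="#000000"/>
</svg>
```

G21
G90
G0 X29.5078 Y80.7464
M3 S216
G1 X38.4195 Y101.8110 F2756
G1 X47.0286 Y122.1712
G1 X55.3351 Y141.8269
G1 X63.3389 Y160.7781
G1 X71.0402 Y179.0249
M5
G0 X41.6064 Y176.2407
M3 S933
G1 X45.2536 Y173.1064 F1151
G1 X45.6163 Y168.3112
G1 X42.4820 Y164.6640
G1 X37.6868 Y164.3013
G1 X34.0396 Y167.4356
G1 X33.6769 Y172.2308
G1 X36.8112 Y175.8780
G1 X41.6064 Y176.2407
M5
G0 X70.8718 Y205.8668
M3 S933
G1 X30.6636 Y120.1903 F1151
M5

viewBox `0 0 175.1324 225.3166` with mm width/height → 1 unit = 1 mm. Flip: y_m = 225.3166 − y_svg.

**Shape 1** — `<path>` quadratic bezier, stroke `#ff8800` → engrave (S216, F2756). Control points (SVG): P0=(29.5078,144.5702), P1=(52.1653,91.0281), P2=(71.0402,46.2917); sampled at t=k/5. Machine vertices: (29.5078,80.7464) → (38.4195,101.8110) → (47.0286,122.1712) → (55.3351,141.8269) → (63.3389,160.7781) → (71.0402,179.0249). Open path.

**Shape 2** — `<path>` regular polygon, stroke `#000000` → cut (S933, F1151). Machine vertices: (41.6064,176.2407) → (45.2536,173.1064) → (45.6163,168.3112) → (42.4820,164.6640) → (37.6868,164.3013) → (34.0396,167.4356) → (33.6769,172.2308) → (36.8112,175.8780) → (41.6064,176.2407). Closed: final G1 returns to the first vertex.

**Shape 3** — `<path>` line segment, stroke `#000000` → cut (S933, F1151). Machine vertices: (70.8718,205.8668) → (30.6636,120.1903). Open path.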